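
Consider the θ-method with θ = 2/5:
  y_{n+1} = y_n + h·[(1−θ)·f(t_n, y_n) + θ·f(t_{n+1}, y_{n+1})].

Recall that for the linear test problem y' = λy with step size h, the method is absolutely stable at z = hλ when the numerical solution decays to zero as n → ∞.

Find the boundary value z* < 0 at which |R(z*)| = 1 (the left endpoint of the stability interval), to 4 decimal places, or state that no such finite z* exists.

Set f=λy, z=hλ:
  y_{n+1} = y_n + z·[3/5·y_n + 2/5·y_{n+1}] ⇒ (1 − 2/5z)y_{n+1} = (1 + 3/5z)y_n
  Hence R(z) = (1 + 3/5z)/(1 − 2/5z).

Find x<0 with |R(x)|<1.
x=-1.41: |R|=0.0985
R=−1: 1+3/5x = −1+2/5x ⇒ -1/5x=2 ⇒ x=2/(-1/5)=-10.0000
Confirm numerically:
  x=-7.460: |R|=0.87249 <1
  x=-7.389: |R|=0.86798 <1
  x=-6.571: |R|=0.81099 <1
  x=-10.434: |R|=1.01678 >1
  x=-10.331: |R|=1.01290 >1
Interval (-10.0000, 0).

left endpoint -10.0000.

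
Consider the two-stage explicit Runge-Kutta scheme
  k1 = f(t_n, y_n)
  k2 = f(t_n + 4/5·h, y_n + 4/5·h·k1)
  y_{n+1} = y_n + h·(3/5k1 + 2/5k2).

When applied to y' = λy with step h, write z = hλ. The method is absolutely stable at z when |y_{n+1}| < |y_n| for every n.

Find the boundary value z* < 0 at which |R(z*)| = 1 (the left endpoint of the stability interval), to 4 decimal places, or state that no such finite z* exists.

z* = -3.1250.

With y'=λy (z=hλ):
  k1=λy_n ⇒ h·k1=z·y_n;  k2=λ(1+4/5z)y_n ⇒ h·k2=z(1+4/5z)y_n
  y_{n+1}/y_n = 1 + 3/5z + 2/5z(1+4/5z) = 1 + z + 8/25z²
  R(z) = 1 + z + 8/25z².

Find x<0 with |R(x)|<1.
x=-1.66: |R|=0.2218
R=1: x+8/25x²=0 ⇒ x=−25/8=-3.1250; min R=1−1/(4·8/25)=0.2188>−1
Confirm numerically:
  x=-2.485: |R|=0.49107 <1
  x=-2.459: |R|=0.47594 <1
  x=-1.663: |R|=0.22198 <1
  x=-3.461: |R|=1.37213 >1
  x=-3.382: |R|=1.27814 >1
So |R|<1 on (-3.1250, 0).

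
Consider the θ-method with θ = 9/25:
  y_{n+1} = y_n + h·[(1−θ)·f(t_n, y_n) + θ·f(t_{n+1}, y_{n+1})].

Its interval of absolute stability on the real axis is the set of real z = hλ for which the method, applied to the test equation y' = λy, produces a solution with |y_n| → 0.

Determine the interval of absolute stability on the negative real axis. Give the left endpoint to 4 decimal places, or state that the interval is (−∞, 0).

On y'=λy, z=hλ:
  y_{n+1} = y_n + z·[16/25·y_n + 9/25·y_{n+1}] ⇒ (1 − 9/25z)y_{n+1} = (1 + 16/25z)y_n
  so R(z) = (1 + 16/25z)/(1 − 9/25z).

Need |R(x)|<1, x<0.
x=-1.37: |R|=0.0825
R=−1: 1+16/25x = −1+9/25x ⇒ -7/25x=2 ⇒ x=2/(-7/25)=-7.1429
Confirm numerically:
  x=-6.007: |R|=0.89943 <1
  x=-5.205: |R|=0.81119 <1
  x=-4.489: |R|=0.71595 <1
  x=-3.164: |R|=0.47917 <1
  x=-7.635: |R|=1.03676 >1
  x=-7.305: |R|=1.01251 >1
  x=-7.258: |R|=1.00892 >1
Interval (-7.1429, 0).

(-7.1429, 0).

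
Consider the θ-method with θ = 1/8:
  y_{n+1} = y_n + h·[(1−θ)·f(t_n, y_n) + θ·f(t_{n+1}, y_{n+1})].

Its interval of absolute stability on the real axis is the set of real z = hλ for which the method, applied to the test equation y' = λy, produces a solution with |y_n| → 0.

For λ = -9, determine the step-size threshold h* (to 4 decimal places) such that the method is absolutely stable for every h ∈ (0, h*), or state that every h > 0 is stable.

(-2.6667,0); λ=-9 ⇒ h* = (8/3)/9 = 0.2963.

On y'=λy, z=hλ:
  y_{n+1} = y_n + z·[7/8·y_n + 1/8·y_{n+1}] ⇒ (1 − 1/8z)y_{n+1} = (1 + 7/8z)y_n
  so R(z) = (1 + 7/8z)/(1 − 1/8z).

Need |R(x)|<1, x<0.
x=-0.55: |R|=0.4854
R=−1: 1+7/8x = −1+1/8x ⇒ -3/4x=2 ⇒ x=2/(-3/4)=-2.6667
Confirm numerically:
  x=-2.493: |R|=0.90070 <1
  x=-2.148: |R|=0.69334 <1
  x=-1.241: |R|=0.07434 <1
  x=-3.079: |R|=1.22331 >1
  x=-3.019: |R|=1.19185 >1
  x=-2.982: |R|=1.17228 >1
Interval (-2.6667, 0).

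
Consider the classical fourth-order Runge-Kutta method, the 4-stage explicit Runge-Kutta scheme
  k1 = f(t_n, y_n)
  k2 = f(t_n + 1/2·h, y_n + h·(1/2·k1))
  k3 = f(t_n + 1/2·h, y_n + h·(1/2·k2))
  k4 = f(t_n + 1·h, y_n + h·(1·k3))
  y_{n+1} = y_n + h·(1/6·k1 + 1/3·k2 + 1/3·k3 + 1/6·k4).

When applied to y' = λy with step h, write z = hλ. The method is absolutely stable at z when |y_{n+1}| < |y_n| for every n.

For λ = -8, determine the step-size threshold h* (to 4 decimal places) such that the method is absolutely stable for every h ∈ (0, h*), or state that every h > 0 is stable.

Test eqn y'=λy, z=hλ:
  order 4, 4-stage ⇒ R(z)=1+z+z^2/2+z^3/6+z^4/24
  (e.g. R(-0.8)=0.45173, |R|=0.45173)

Need |R(x)|<1, x<0.
x=-0.8: |R|=0.4517
|R(-2.92)|=1.2228 |R(-2)|=0.3333 |R(-0.58)|=0.5604
Bisect:
  x_lo=-3.2073 |R|=1.8464  x_hi=-0.3213 |R|=0.7253
  mid=-1.76430 |R|=0.28049 →hi
  mid=-2.48581 |R|=0.63471 →hi
  mid=-2.84657 |R|=1.09638 →lo
  mid=-2.66619 |R|=0.83478 →hi
  mid=-2.75638 |R|=0.95727 →hi
  mid=-2.80147 |R|=1.02467 →lo
  mid=-2.77892 |R|=0.99044 →hi
  mid=-2.79020 |R|=1.00742 →lo
  mid=-2.78456 |R|=0.99890 →hi
  ...
  [-2.78544,-2.78527] ⇒ x*=-2.7853
So |R|<1 on (-2.7853, 0).

(-2.7853,0); λ=-8 ⇒ h* = 0.3482.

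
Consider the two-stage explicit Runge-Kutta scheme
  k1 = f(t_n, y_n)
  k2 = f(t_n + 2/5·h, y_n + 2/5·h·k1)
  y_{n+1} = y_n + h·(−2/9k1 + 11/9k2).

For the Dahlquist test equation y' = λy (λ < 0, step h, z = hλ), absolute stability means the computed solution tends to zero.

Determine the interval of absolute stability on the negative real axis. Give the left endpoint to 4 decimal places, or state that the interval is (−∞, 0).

z∈(-2.0455,0).

Test eqn y'=λy, z=hλ:
  k1=λy_n ⇒ h·k1=z·y_n;  k2=λ(1+2/5z)y_n ⇒ h·k2=z(1+2/5z)y_n
  y_{n+1}/y_n = 1 − 2/9z + 11/9z(1+2/5z) = 1 + z + 22/45z²
  Hence R(z) = 1 + z + 22/45z².

Boundary: |R(x)|=1, x<0.
x=-1.25: |R|=0.5139
R=1: x+22/45x²=0 ⇒ x=−45/22=-2.0455; min R=1−1/(4·22/45)=0.4886>−1
Confirm numerically:
  x=-1.375: |R|=0.54931 <1
  x=-1.050: |R|=0.48900 <1
  x=-1.049: |R|=0.48897 <1
  x=-2.489: |R|=1.53973 >1
  x=-2.219: |R|=1.18827 >1
  x=-2.184: |R|=1.14793 >1
So |R|<1 on (-2.0455, 0).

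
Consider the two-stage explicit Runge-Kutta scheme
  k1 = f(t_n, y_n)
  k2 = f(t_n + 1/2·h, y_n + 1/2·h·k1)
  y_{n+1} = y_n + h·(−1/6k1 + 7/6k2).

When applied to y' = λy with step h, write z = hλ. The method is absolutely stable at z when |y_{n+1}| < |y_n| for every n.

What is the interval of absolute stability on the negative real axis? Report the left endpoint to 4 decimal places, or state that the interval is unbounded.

z∈(-1.7143,0).

Set f=λy, z=hλ:
  k1=λy_n ⇒ h·k1=z·y_n;  k2=λ(1+1/2z)y_n ⇒ h·k2=z(1+1/2z)y_n
  y_{n+1}/y_n = 1 − 1/6z + 7/6z(1+1/2z) = 1 + z + 7/12z²
  so R(z) = 1 + z + 7/12z².

Find x<0 with |R(x)|<1.
x=-1.71: |R|=0.9957
R=1: x+7/12x²=0 ⇒ x=−12/7=-1.7143; min R=1−1/(4·7/12)=0.5714>−1
Confirm numerically:
  x=-1.182: |R|=0.63299 <1
  x=-0.956: |R|=0.57713 <1
  x=-0.856: |R|=0.57143 <1
  x=-2.263: |R|=1.72435 >1
  x=-2.027: |R|=1.36976 >1
  x=-1.783: |R|=1.07147 >1
Stable set (-1.7143, 0).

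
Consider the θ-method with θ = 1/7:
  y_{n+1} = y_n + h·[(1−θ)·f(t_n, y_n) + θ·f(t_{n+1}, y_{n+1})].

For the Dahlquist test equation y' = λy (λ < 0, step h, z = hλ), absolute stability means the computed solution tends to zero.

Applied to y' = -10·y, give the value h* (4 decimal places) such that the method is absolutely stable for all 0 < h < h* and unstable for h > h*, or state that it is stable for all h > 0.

(-2.8000,0); λ=-10 ⇒ h* = (14/5)/10 = 0.2800.

Test eqn y'=λy, z=hλ:
  y_{n+1} = y_n + z·[6/7·y_n + 1/7·y_{n+1}] ⇒ (1 − 1/7z)y_{n+1} = (1 + 6/7z)y_n
  R(z) = (1 + 6/7z)/(1 − 1/7z).

Boundary: |R(x)|=1, x<0.
x=-0.77: |R|=0.3063
R=−1: 1+6/7x = −1+1/7x ⇒ -5/7x=2 ⇒ x=2/(-5/7)=-2.8000
Confirm numerically:
  x=-2.388: |R|=0.78057 <1
  x=-1.756: |R|=0.40384 <1
  x=-1.619: |R|=0.31489 <1
  x=-1.138: |R|=0.02114 <1
  x=-3.357: |R|=1.26890 >1
  x=-3.264: |R|=1.22603 >1
Interval (-2.8000, 0).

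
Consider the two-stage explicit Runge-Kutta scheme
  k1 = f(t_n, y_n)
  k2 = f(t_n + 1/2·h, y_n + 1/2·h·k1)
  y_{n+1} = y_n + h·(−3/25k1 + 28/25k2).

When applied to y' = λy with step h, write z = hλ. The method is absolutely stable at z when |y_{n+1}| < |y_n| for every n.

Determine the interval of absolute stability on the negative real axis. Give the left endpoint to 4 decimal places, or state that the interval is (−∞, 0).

z∈(-1.7857,0).

On y'=λy, z=hλ:
  k1=λy_n ⇒ h·k1=z·y_n;  k2=λ(1+1/2z)y_n ⇒ h·k2=z(1+1/2z)y_n
  y_{n+1}/y_n = 1 − 3/25z + 28/25z(1+1/2z) = 1 + z + 14/25z²
  so R(z) = 1 + z + 14/25z².

Solve |R(x)|<1 on ℝ⁻.
x=-0.32: |R|=0.7373
R=1: x+14/25x²=0 ⇒ x=−25/14=-1.7857; min R=1−1/(4·14/25)=0.5536>−1
Confirm numerically:
  x=-1.500: |R|=0.76000 <1
  x=-1.398: |R|=0.69647 <1
  x=-1.076: |R|=0.57235 <1
  x=-1.009: |R|=0.56113 <1
  x=-2.385: |R|=1.80041 >1
  x=-2.010: |R|=1.25246 >1
So |R|<1 on (-1.7857, 0).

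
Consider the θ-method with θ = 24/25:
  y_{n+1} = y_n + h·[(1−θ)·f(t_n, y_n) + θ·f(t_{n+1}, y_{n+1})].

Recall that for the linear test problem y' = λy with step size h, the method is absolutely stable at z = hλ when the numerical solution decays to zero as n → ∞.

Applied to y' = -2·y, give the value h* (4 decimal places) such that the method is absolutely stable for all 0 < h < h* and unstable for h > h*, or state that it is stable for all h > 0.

Test eqn y'=λy, z=hλ:
  y_{n+1} = y_n + z·[1/25·y_n + 24/25·y_{n+1}] ⇒ (1 − 24/25z)y_{n+1} = (1 + 1/25z)y_n
  so R(z) = (1 + 1/25z)/(1 − 24/25z).

Need |R(x)|<1, x<0.
x=-0.56: |R|=0.6358
x=-2: |R|=0.3151
x=-10: |R|=0.0566
x=-100: |R|=0.0309
θ=24/25≥1/2 ⇒ |1+1/25x|<|1−24/25x| ∀x<0 ⇒ unbounded interval.

(−∞, 0) — no finite endpoint. Any h>0 works for λ=-2.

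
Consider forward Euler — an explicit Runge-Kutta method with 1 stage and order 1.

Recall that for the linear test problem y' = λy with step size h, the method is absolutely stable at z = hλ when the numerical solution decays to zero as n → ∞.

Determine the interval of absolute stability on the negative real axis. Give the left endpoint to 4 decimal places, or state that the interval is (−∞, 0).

(-2.0000, 0).

With y'=λy (z=hλ):
  order 1, 1-stage ⇒ R(z)=1+z
  (e.g. R(-1.29)=-0.29000, |R|=0.29000)

Find x<0 with |R(x)|<1.
x=-1.29: |R|=0.2900
|R(-1.62)|=0.6200 |R(-1.01)|=0.0100 |R(-0.63)|=0.3700
Bisect:
  x_lo=-2.5442 |R|=1.5442  x_hi=-0.0675 |R|=0.9325
  mid=-1.30583 |R|=0.30583 →hi
  mid=-1.92501 |R|=0.92501 →hi
  mid=-2.23460 |R|=1.23460 →lo
  mid=-2.07980 |R|=1.07980 →lo
  mid=-2.00241 |R|=1.00241 →lo
  mid=-1.96371 |R|=0.96371 →hi
  mid=-1.98306 |R|=0.98306 →hi
  mid=-1.99273 |R|=0.99273 →hi
  mid=-1.99757 |R|=0.99757 →hi
  ...
  [-2.00014,-1.99999] ⇒ x*=-2.0000
Stable set (-2.0000, 0).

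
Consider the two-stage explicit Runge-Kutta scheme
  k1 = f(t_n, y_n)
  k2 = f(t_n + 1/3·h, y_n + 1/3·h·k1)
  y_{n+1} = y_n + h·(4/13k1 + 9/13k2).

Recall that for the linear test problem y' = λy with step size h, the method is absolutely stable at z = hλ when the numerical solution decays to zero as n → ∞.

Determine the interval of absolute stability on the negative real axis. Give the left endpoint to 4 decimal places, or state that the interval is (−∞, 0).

Set f=λy, z=hλ:
  k1=λy_n ⇒ h·k1=z·y_n;  k2=λ(1+1/3z)y_n ⇒ h·k2=z(1+1/3z)y_n
  y_{n+1}/y_n = 1 + 4/13z + 9/13z(1+1/3z) = 1 + z + 3/13z²
  R(z) = 1 + z + 3/13z².

Find x<0 with |R(x)|<1.
x=-0.62: |R|=0.4687
R=1: x+3/13x²=0 ⇒ x=−13/3=-4.3333; min R=1−1/(4·3/13)=-0.0833>−1
Confirm numerically:
  x=-4.061: |R|=0.74478 <1
  x=-3.842: |R|=0.56438 <1
  x=-2.922: |R|=0.04833 <1
  x=-1.941: |R|=0.07158 <1
  x=-4.656: |R|=1.34669 >1
  x=-4.512: |R|=1.18603 >1
  x=-4.473: |R|=1.14417 >1
So |R|<1 on (-4.3333, 0).

z∈(-4.3333,0).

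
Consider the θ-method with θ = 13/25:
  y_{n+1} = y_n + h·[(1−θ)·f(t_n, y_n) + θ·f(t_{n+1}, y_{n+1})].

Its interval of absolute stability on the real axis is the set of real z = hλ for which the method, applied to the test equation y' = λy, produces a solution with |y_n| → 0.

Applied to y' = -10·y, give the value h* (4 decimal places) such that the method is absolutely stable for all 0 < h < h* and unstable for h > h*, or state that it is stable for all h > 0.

interval (−∞, 0). Any h>0 works for λ=-10.

Set f=λy, z=hλ:
  y_{n+1} = y_n + z·[12/25·y_n + 13/25·y_{n+1}] ⇒ (1 − 13/25z)y_{n+1} = (1 + 12/25z)y_n
  ⇒ R(z) = (1 + 12/25z)/(1 − 13/25z).

Find x<0 with |R(x)|<1.
x=-1.01: |R|=0.3378
x=-2: |R|=0.0196
x=-10: |R|=0.6129
x=-100: |R|=0.8868
θ=13/25≥1/2 ⇒ |1+12/25x|<|1−13/25x| ∀x<0 ⇒ stable on all of ℝ⁻.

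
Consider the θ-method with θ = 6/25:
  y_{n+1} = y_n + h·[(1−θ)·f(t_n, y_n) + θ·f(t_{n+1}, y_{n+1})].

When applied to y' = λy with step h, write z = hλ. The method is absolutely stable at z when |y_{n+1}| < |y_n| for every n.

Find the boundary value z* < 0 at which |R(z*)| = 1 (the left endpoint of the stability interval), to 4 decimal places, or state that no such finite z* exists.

left endpoint -3.8462.

With y'=λy (z=hλ):
  y_{n+1} = y_n + z·[19/25·y_n + 6/25·y_{n+1}] ⇒ (1 − 6/25z)y_{n+1} = (1 + 19/25z)y_n
  R(z) = (1 + 19/25z)/(1 − 6/25z).

Need |R(x)|<1, x<0.
x=-1.27: |R|=0.0267
R=−1: 1+19/25x = −1+6/25x ⇒ -13/25x=2 ⇒ x=2/(-13/25)=-3.8462
Confirm numerically:
  x=-3.658: |R|=0.94790 <1
  x=-2.396: |R|=0.52123 <1
  x=-2.000: |R|=0.35135 <1
  x=-4.273: |R|=1.10958 >1
  x=-4.222: |R|=1.09708 >1
Interval (-3.8462, 0).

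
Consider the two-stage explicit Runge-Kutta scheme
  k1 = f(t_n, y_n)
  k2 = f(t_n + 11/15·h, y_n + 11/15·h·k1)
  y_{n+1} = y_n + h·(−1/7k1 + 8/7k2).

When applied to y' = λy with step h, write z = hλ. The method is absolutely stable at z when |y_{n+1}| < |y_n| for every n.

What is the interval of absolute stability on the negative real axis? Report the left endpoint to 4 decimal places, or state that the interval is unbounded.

With y'=λy (z=hλ):
  k1=λy_n ⇒ h·k1=z·y_n;  k2=λ(1+11/15z)y_n ⇒ h·k2=z(1+11/15z)y_n
  y_{n+1}/y_n = 1 − 1/7z + 8/7z(1+11/15z) = 1 + z + 88/105z²
  ⇒ R(z) = 1 + z + 88/105z².

Need |R(x)|<1, x<0.
x=-0.74: |R|=0.7189
R=1: x+88/105x²=0 ⇒ x=−105/88=-1.1932; min R=1−1/(4·88/105)=0.7017>−1
Confirm numerically:
  x=-1.050: |R|=0.87400 <1
  x=-0.785: |R|=0.73146 <1
  x=-0.669: |R|=0.70610 <1
  x=-0.603: |R|=0.70174 <1
  x=-1.675: |R|=1.67638 >1
  x=-1.288: |R|=1.10235 >1
Stable set (-1.1932, 0).

z∈(-1.1932,0).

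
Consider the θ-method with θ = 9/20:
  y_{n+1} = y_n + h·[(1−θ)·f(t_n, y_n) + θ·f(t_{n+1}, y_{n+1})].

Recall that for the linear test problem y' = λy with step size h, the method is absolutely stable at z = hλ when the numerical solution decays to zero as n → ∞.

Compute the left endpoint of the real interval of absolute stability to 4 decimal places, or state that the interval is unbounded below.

Set f=λy, z=hλ:
  y_{n+1} = y_n + z·[11/20·y_n + 9/20·y_{n+1}] ⇒ (1 − 9/20z)y_{n+1} = (1 + 11/20z)y_n
  so R(z) = (1 + 11/20z)/(1 − 9/20z).

Find x<0 with |R(x)|<1.
x=-0.86: |R|=0.3800
R=−1: 1+11/20x = −1+9/20x ⇒ -1/10x=2 ⇒ x=2/(-1/10)=-20.0000
Confirm numerically:
  x=-18.765: |R|=0.98692 <1
  x=-15.184: |R|=0.93851 <1
  x=-9.156: |R|=0.78821 <1
  x=-20.420: |R|=1.00412 >1
  x=-20.315: |R|=1.00311 >1
  x=-20.290: |R|=1.00286 >1
Interval (-20.0000, 0).

z* = -20.0000.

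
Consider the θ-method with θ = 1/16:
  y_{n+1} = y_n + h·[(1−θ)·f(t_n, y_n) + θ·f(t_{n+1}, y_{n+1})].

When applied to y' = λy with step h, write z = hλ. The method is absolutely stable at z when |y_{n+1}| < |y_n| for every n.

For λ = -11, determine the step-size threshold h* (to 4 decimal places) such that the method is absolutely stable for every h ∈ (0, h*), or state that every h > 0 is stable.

On y'=λy, z=hλ:
  y_{n+1} = y_n + z·[15/16·y_n + 1/16·y_{n+1}] ⇒ (1 − 1/16z)y_{n+1} = (1 + 15/16z)y_n
  R(z) = (1 + 15/16z)/(1 − 1/16z).

Find x<0 with |R(x)|<1.
x=-1.73: |R|=0.5612
R=−1: 1+15/16x = −1+1/16x ⇒ -7/8x=2 ⇒ x=2/(-7/8)=-2.2857
Confirm numerically:
  x=-2.183: |R|=0.92092 <1
  x=-2.125: |R|=0.87586 <1
  x=-1.270: |R|=0.17661 <1
  x=-1.201: |R|=0.11714 <1
  x=-2.878: |R|=1.43924 >1
  x=-2.496: |R|=1.15917 >1
  x=-2.422: |R|=1.10357 >1
Stable set (-2.2857, 0).

(-2.2857,0); λ=-11 ⇒ h* = (16/7)/11 = 0.2078.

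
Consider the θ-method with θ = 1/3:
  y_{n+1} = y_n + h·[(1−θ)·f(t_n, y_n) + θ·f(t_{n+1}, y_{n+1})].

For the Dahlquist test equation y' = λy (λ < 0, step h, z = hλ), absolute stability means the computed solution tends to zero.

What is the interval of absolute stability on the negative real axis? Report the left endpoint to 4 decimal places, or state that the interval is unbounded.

Test eqn y'=λy, z=hλ:
  y_{n+1} = y_n + z·[2/3·y_n + 1/3·y_{n+1}] ⇒ (1 − 1/3z)y_{n+1} = (1 + 2/3z)y_n
  R(z) = (1 + 2/3z)/(1 − 1/3z).

Solve |R(x)|<1 on ℝ⁻.
x=-1.67: |R|=0.0728
R=−1: 1+2/3x = −1+1/3x ⇒ -1/3x=2 ⇒ x=2/(-1/3)=-6.0000
Confirm numerically:
  x=-4.172: |R|=0.74512 <1
  x=-3.537: |R|=0.62322 <1
  x=-2.926: |R|=0.48127 <1
  x=-6.555: |R|=1.05808 >1
  x=-6.473: |R|=1.04993 >1
  x=-6.191: |R|=1.02078 >1
Stable set (-6.0000, 0).

z∈(-6.0000,0).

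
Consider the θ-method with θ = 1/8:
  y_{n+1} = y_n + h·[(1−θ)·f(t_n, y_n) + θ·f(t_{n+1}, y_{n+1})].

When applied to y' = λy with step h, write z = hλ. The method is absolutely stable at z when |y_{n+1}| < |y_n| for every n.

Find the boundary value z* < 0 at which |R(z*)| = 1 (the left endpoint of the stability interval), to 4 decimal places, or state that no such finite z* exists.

Set f=λy, z=hλ:
  y_{n+1} = y_n + z·[7/8·y_n + 1/8·y_{n+1}] ⇒ (1 − 1/8z)y_{n+1} = (1 + 7/8z)y_n
  so R(z) = (1 + 7/8z)/(1 − 1/8z).

Need |R(x)|<1, x<0.
x=-0.79: |R|=0.2810
R=−1: 1+7/8x = −1+1/8x ⇒ -3/4x=2 ⇒ x=2/(-3/4)=-2.6667
Confirm numerically:
  x=-1.809: |R|=0.47538 <1
  x=-1.441: |R|=0.22106 <1
  x=-1.432: |R|=0.21459 <1
  x=-3.222: |R|=1.29692 >1
  x=-3.028: |R|=1.19659 >1
  x=-2.950: |R|=1.15525 >1
Stable set (-2.6667, 0).

left endpoint -2.6667.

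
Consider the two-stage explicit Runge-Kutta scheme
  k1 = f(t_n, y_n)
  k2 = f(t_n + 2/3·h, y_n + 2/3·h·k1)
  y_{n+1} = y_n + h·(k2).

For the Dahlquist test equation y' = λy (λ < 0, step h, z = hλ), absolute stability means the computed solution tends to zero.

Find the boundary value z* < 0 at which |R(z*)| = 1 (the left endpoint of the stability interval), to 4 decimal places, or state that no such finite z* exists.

z* = -1.5000.

With y'=λy (z=hλ):
  k1=λy_n ⇒ h·k1=z·y_n;  k2=λ(1+2/3z)y_n ⇒ h·k2=z(1+2/3z)y_n
  y_{n+1}/y_n = 1 + z(1+2/3z) = 1 + z + 2/3z²
  ⇒ R(z) = 1 + z + 2/3z².

Boundary: |R(x)|=1, x<0.
x=-1.62: |R|=1.1296
R=1: x+2/3x²=0 ⇒ x=−3/2=-1.5000; min R=1−1/(4·2/3)=0.6250>−1
Confirm numerically:
  x=-1.446: |R|=0.94794 <1
  x=-1.361: |R|=0.87388 <1
  x=-0.933: |R|=0.64733 <1
  x=-2.036: |R|=1.72753 >1
  x=-2.003: |R|=1.67167 >1
  x=-1.536: |R|=1.03686 >1
Stable set (-1.5000, 0).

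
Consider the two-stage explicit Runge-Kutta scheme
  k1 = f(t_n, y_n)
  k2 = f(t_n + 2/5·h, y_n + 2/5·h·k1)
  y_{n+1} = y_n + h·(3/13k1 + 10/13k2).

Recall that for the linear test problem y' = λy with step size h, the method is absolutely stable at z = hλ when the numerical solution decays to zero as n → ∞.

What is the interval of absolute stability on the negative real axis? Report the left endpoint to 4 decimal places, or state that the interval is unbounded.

z∈(-3.2500,0).

Set f=λy, z=hλ:
  k1=λy_n ⇒ h·k1=z·y_n;  k2=λ(1+2/5z)y_n ⇒ h·k2=z(1+2/5z)y_n
  y_{n+1}/y_n = 1 + 3/13z + 10/13z(1+2/5z) = 1 + z + 4/13z²
  R(z) = 1 + z + 4/13z².

Need |R(x)|<1, x<0.
x=-1.14: |R|=0.2599
R=1: x+4/13x²=0 ⇒ x=−13/4=-3.2500; min R=1−1/(4·4/13)=0.1875>−1
Confirm numerically:
  x=-2.962: |R|=0.73752 <1
  x=-2.563: |R|=0.45822 <1
  x=-1.702: |R|=0.18932 <1
  x=-3.518: |R|=1.29010 >1
  x=-3.381: |R|=1.13628 >1
Interval (-3.2500, 0).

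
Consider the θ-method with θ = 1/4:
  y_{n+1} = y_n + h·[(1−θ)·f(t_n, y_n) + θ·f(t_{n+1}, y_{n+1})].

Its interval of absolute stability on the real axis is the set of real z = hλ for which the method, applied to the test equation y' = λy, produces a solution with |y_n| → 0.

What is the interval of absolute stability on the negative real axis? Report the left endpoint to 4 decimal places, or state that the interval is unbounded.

With y'=λy (z=hλ):
  y_{n+1} = y_n + z·[3/4·y_n + 1/4·y_{n+1}] ⇒ (1 − 1/4z)y_{n+1} = (1 + 3/4z)y_n
  R(z) = (1 + 3/4z)/(1 − 1/4z).

Find x<0 with |R(x)|<1.
x=-0.75: |R|=0.3684
R=−1: 1+3/4x = −1+1/4x ⇒ -1/2x=2 ⇒ x=2/(-1/2)=-4.0000
Confirm numerically:
  x=-3.091: |R|=0.74362 <1
  x=-1.897: |R|=0.28676 <1
  x=-1.865: |R|=0.27195 <1
  x=-1.757: |R|=0.22077 <1
  x=-4.566: |R|=1.13215 >1
  x=-4.486: |R|=1.11454 >1
  x=-4.098: |R|=1.02420 >1
Stable set (-4.0000, 0).

(-4.0000, 0).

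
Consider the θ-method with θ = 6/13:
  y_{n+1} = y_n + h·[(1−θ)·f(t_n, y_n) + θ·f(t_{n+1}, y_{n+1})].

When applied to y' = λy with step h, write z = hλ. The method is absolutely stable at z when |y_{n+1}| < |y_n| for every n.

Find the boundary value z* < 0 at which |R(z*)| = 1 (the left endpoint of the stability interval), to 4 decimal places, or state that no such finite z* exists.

left endpoint -26.0000.

With y'=λy (z=hλ):
  y_{n+1} = y_n + z·[7/13·y_n + 6/13·y_{n+1}] ⇒ (1 − 6/13z)y_{n+1} = (1 + 7/13z)y_n
  Hence R(z) = (1 + 7/13z)/(1 − 6/13z).

Solve |R(x)|<1 on ℝ⁻.
x=-1.25: |R|=0.2073
R=−1: 1+7/13x = −1+6/13x ⇒ -1/13x=2 ⇒ x=2/(-1/13)=-26.0000
Confirm numerically:
  x=-23.251: |R|=0.98197 <1
  x=-19.893: |R|=0.95386 <1
  x=-14.567: |R|=0.88613 <1
  x=-26.236: |R|=1.00138 >1
  x=-26.193: |R|=1.00113 >1
  x=-26.096: |R|=1.00057 >1
Interval (-26.0000, 0).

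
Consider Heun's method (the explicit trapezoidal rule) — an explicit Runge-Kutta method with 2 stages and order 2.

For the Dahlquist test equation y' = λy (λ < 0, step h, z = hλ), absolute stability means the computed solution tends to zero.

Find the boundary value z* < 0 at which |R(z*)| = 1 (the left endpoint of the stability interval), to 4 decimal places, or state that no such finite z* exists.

z* = -2.0000.

Set f=λy, z=hλ:
  order 2, 2-stage ⇒ R(z)=1+z+z^2/2
  (e.g. R(-0.78)=0.52420, |R|=0.52420)

Solve |R(x)|<1 on ℝ⁻.
x=-0.78: |R|=0.5242
|R(-1.53)|=0.6404 |R(-1.09)|=0.5040
Bisect:
  x_lo=-2.3840 |R|=1.4577  x_hi=-0.1074 |R|=0.8984
  mid=-1.24569 |R|=0.53018 →hi
  mid=-1.81483 |R|=0.83198 →hi
  mid=-2.09940 |R|=1.10434 →lo
  mid=-1.95712 |R|=0.95804 →hi
  mid=-2.02826 |R|=1.02866 →lo
  mid=-1.99269 |R|=0.99271 →hi
  mid=-2.01047 |R|=1.01053 →lo
  ...
  [-2.00005,-1.99991] ⇒ x*=-2.0000
So |R|<1 on (-2.0000, 0).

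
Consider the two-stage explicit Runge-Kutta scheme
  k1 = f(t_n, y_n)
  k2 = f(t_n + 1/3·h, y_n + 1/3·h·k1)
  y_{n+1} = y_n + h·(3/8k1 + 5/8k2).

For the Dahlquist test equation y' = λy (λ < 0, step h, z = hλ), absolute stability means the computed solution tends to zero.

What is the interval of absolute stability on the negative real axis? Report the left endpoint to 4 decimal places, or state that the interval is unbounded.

z∈(-4.8000,0).

Set f=λy, z=hλ:
  k1=λy_n ⇒ h·k1=z·y_n;  k2=λ(1+1/3z)y_n ⇒ h·k2=z(1+1/3z)y_n
  y_{n+1}/y_n = 1 + 3/8z + 5/8z(1+1/3z) = 1 + z + 5/24z²
  Hence R(z) = 1 + z + 5/24z².

Need |R(x)|<1, x<0.
x=-1.43: |R|=0.0040
R=1: x+5/24x²=0 ⇒ x=−24/5=-4.8000; min R=1−1/(4·5/24)=-0.2000>−1
Confirm numerically:
  x=-4.710: |R|=0.91169 <1
  x=-3.265: |R|=0.04412 <1
  x=-3.069: |R|=0.10676 <1
  x=-2.497: |R|=0.19804 <1
  x=-5.185: |R|=1.41588 >1
  x=-4.873: |R|=1.07411 >1
Interval (-4.8000, 0).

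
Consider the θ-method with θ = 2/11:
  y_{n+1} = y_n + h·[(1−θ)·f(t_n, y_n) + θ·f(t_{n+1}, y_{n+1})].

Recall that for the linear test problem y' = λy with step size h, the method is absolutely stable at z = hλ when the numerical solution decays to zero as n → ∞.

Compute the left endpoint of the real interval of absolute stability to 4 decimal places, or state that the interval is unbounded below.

Set f=λy, z=hλ:
  y_{n+1} = y_n + z·[9/11·y_n + 2/11·y_{n+1}] ⇒ (1 − 2/11z)y_{n+1} = (1 + 9/11z)y_n
  ⇒ R(z) = (1 + 9/11z)/(1 − 2/11z).

Find x<0 with |R(x)|<1.
x=-0.56: |R|=0.4917
R=−1: 1+9/11x = −1+2/11x ⇒ -7/11x=2 ⇒ x=2/(-7/11)=-3.1429
Confirm numerically:
  x=-2.842: |R|=0.87377 <1
  x=-2.779: |R|=0.84618 <1
  x=-1.497: |R|=0.17672 <1
  x=-3.513: |R|=1.14374 >1
  x=-3.231: |R|=1.03533 >1
Stable set (-3.1429, 0).

z* = -3.1429.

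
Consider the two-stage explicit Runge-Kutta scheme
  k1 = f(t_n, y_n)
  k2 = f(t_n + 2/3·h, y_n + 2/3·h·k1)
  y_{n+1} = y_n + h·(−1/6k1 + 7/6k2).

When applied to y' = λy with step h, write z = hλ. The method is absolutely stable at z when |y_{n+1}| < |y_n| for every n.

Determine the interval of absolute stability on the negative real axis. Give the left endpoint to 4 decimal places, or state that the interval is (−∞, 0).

Test eqn y'=λy, z=hλ:
  k1=λy_n ⇒ h·k1=z·y_n;  k2=λ(1+2/3z)y_n ⇒ h·k2=z(1+2/3z)y_n
  y_{n+1}/y_n = 1 − 1/6z + 7/6z(1+2/3z) = 1 + z + 7/9z²
  Hence R(z) = 1 + z + 7/9z².

Solve |R(x)|<1 on ℝ⁻.
x=-1.18: |R|=0.9030
R=1: x+7/9x²=0 ⇒ x=−9/7=-1.2857; min R=1−1/(4·7/9)=0.6786>−1
Confirm numerically:
  x=-1.214: |R|=0.93229 <1
  x=-0.806: |R|=0.69927 <1
  x=-0.683: |R|=0.67982 <1
  x=-0.667: |R|=0.67902 <1
  x=-1.803: |R|=1.72541 >1
  x=-1.751: |R|=1.63367 >1
  x=-1.584: |R|=1.36749 >1
So |R|<1 on (-1.2857, 0).

z∈(-1.2857,0).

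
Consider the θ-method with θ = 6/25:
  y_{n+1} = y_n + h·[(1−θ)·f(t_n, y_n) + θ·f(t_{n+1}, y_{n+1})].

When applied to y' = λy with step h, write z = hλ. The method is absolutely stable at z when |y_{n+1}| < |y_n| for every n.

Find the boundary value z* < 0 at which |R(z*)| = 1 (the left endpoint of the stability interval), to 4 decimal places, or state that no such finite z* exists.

left endpoint -3.8462.

Set f=λy, z=hλ:
  y_{n+1} = y_n + z·[19/25·y_n + 6/25·y_{n+1}] ⇒ (1 − 6/25z)y_{n+1} = (1 + 19/25z)y_n
  R(z) = (1 + 19/25z)/(1 − 6/25z).

Solve |R(x)|<1 on ℝ⁻.
x=-0.64: |R|=0.4452
R=−1: 1+19/25x = −1+6/25x ⇒ -13/25x=2 ⇒ x=2/(-13/25)=-3.8462
Confirm numerically:
  x=-3.454: |R|=0.88850 <1
  x=-3.449: |R|=0.88701 <1
  x=-2.640: |R|=0.61606 <1
  x=-2.608: |R|=0.60401 <1
  x=-4.281: |R|=1.11153 >1
  x=-4.182: |R|=1.08716 >1
  x=-4.017: |R|=1.04523 >1
So |R|<1 on (-3.8462, 0).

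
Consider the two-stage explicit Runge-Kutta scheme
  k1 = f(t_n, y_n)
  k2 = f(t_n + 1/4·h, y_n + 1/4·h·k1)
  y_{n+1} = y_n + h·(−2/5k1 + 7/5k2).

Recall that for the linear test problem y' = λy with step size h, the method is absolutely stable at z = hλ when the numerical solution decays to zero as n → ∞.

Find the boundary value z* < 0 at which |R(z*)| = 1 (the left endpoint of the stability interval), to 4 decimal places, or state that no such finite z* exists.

On y'=λy, z=hλ:
  k1=λy_n ⇒ h·k1=z·y_n;  k2=λ(1+1/4z)y_n ⇒ h·k2=z(1+1/4z)y_n
  y_{n+1}/y_n = 1 − 2/5z + 7/5z(1+1/4z) = 1 + z + 7/20z²
  R(z) = 1 + z + 7/20z².

Solve |R(x)|<1 on ℝ⁻.
x=-1.41: |R|=0.2858
R=1: x+7/20x²=0 ⇒ x=−20/7=-2.8571; min R=1−1/(4·7/20)=0.2857>−1
Confirm numerically:
  x=-2.694: |R|=0.84617 <1
  x=-2.109: |R|=0.44776 <1
  x=-1.980: |R|=0.39214 <1
  x=-3.339: |R|=1.56312 >1
  x=-3.256: |R|=1.45454 >1
So |R|<1 on (-2.8571, 0).

left endpoint -2.8571.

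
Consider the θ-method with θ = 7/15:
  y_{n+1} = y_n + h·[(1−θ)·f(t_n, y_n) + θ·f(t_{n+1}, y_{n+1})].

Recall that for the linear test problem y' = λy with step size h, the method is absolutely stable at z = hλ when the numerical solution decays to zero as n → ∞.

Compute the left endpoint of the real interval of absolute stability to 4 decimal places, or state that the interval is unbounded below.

Test eqn y'=λy, z=hλ:
  y_{n+1} = y_n + z·[8/15·y_n + 7/15·y_{n+1}] ⇒ (1 − 7/15z)y_{n+1} = (1 + 8/15z)y_n
  ⇒ R(z) = (1 + 8/15z)/(1 − 7/15z).

Find x<0 with |R(x)|<1.
x=-0.91: |R|=0.3613
R=−1: 1+8/15x = −1+7/15x ⇒ -1/15x=2 ⇒ x=2/(-1/15)=-30.0000
Confirm numerically:
  x=-27.899: |R|=0.99001 <1
  x=-19.466: |R|=0.93036 <1
  x=-12.593: |R|=0.83125 <1
  x=-12.387: |R|=0.82683 <1
  x=-30.262: |R|=1.00116 >1
  x=-30.125: |R|=1.00055 >1
So |R|<1 on (-30.0000, 0).

z* = -30.0000.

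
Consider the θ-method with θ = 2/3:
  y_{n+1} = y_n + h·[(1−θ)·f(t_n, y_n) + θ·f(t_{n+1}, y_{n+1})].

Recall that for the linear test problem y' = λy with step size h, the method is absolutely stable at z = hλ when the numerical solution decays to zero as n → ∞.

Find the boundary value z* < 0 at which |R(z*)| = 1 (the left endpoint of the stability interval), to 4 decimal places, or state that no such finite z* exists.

With y'=λy (z=hλ):
  y_{n+1} = y_n + z·[1/3·y_n + 2/3·y_{n+1}] ⇒ (1 − 2/3z)y_{n+1} = (1 + 1/3z)y_n
  Hence R(z) = (1 + 1/3z)/(1 − 2/3z).

Boundary: |R(x)|=1, x<0.
x=-0.51: |R|=0.6194
x=-2: |R|=0.1429
x=-10: |R|=0.3043
x=-100: |R|=0.4778
θ=2/3≥1/2 ⇒ |1+1/3x|<|1−2/3x| ∀x<0 ⇒ stable on all of ℝ⁻.

interval (−∞, 0).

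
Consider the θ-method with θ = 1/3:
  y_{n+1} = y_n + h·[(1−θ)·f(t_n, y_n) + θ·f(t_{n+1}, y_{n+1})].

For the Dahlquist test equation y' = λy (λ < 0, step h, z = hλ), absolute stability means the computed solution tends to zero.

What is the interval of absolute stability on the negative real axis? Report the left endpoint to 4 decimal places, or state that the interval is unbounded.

(-6.0000, 0).

On y'=λy, z=hλ:
  y_{n+1} = y_n + z·[2/3·y_n + 1/3·y_{n+1}] ⇒ (1 − 1/3z)y_{n+1} = (1 + 2/3z)y_n
  so R(z) = (1 + 2/3z)/(1 − 1/3z).

Boundary: |R(x)|=1, x<0.
x=-1.15: |R|=0.1687
R=−1: 1+2/3x = −1+1/3x ⇒ -1/3x=2 ⇒ x=2/(-1/3)=-6.0000
Confirm numerically:
  x=-5.560: |R|=0.94860 <1
  x=-5.070: |R|=0.88476 <1
  x=-4.828: |R|=0.85028 <1
  x=-3.258: |R|=0.56184 <1
  x=-6.508: |R|=1.05343 >1
  x=-6.487: |R|=1.05133 >1
  x=-6.037: |R|=1.00409 >1
Interval (-6.0000, 0).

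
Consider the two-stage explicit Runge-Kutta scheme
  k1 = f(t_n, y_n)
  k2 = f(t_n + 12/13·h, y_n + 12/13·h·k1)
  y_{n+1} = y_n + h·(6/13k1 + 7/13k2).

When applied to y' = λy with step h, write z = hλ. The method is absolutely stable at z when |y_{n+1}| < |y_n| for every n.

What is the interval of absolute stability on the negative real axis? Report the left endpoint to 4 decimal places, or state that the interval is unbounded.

(-2.0119, 0).

Test eqn y'=λy, z=hλ:
  k1=λy_n ⇒ h·k1=z·y_n;  k2=λ(1+12/13z)y_n ⇒ h·k2=z(1+12/13z)y_n
  y_{n+1}/y_n = 1 + 6/13z + 7/13z(1+12/13z) = 1 + z + 84/169z²
  R(z) = 1 + z + 84/169z².

Find x<0 with |R(x)|<1.
x=-0.67: |R|=0.5531
R=1: x+84/169x²=0 ⇒ x=−169/84=-2.0119; min R=1−1/(4·84/169)=0.4970>−1
Confirm numerically:
  x=-1.728: |R|=0.75616 <1
  x=-1.633: |R|=0.69245 <1
  x=-1.596: |R|=0.67007 <1
  x=-2.356: |R|=1.40295 >1
  x=-2.072: |R|=1.06189 >1
So |R|<1 on (-2.0119, 0).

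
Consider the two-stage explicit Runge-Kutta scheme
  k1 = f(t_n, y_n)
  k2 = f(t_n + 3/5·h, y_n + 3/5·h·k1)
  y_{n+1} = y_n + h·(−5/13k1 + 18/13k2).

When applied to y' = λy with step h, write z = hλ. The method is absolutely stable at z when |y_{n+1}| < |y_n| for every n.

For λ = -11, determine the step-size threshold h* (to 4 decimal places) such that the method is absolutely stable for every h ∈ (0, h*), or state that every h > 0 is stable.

(-1.2037,0); λ=-11 ⇒ h* = (65/54)/11 = 0.1094.

With y'=λy (z=hλ):
  k1=λy_n ⇒ h·k1=z·y_n;  k2=λ(1+3/5z)y_n ⇒ h·k2=z(1+3/5z)y_n
  y_{n+1}/y_n = 1 − 5/13z + 18/13z(1+3/5z) = 1 + z + 54/65z²
  so R(z) = 1 + z + 54/65z².

Boundary: |R(x)|=1, x<0.
x=-1.47: |R|=1.3252
R=1: x+54/65x²=0 ⇒ x=−65/54=-1.2037; min R=1−1/(4·54/65)=0.6991>−1
Confirm numerically:
  x=-0.983: |R|=0.81976 <1
  x=-0.853: |R|=0.75148 <1
  x=-0.832: |R|=0.74308 <1
  x=-0.500: |R|=0.70769 <1
  x=-1.786: |R|=1.86398 >1
  x=-1.731: |R|=1.75828 >1
  x=-1.614: |R|=1.55015 >1
So |R|<1 on (-1.2037, 0).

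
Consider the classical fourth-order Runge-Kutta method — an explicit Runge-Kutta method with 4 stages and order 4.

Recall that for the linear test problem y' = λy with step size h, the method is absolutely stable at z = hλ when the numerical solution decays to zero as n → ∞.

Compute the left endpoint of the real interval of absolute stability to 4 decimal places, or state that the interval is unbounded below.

On y'=λy, z=hλ:
  order 4, 4-stage ⇒ R(z)=1+z+z^2/2+z^3/6+z^4/24
  (e.g. R(-1.46)=0.27643, |R|=0.27643)

Boundary: |R(x)|=1, x<0.
x=-1.46: |R|=0.2764
|R(-1.8)|=0.2854 |R(-1.5)|=0.2734 |R(-0.8)|=0.4517
Bisect:
  x_lo=-3.0878 |R|=1.5604  x_hi=-0.1551 |R|=0.8563
  mid=-1.62143 |R|=0.27061 →hi
  mid=-2.35460 |R|=0.52250 →hi
  mid=-2.72119 |R|=0.90757 →hi
  mid=-2.90448 |R|=1.19508 →lo
  mid=-2.81283 |R|=1.04232 →lo
  mid=-2.76701 |R|=0.97278 →hi
  mid=-2.78992 |R|=1.00700 →lo
  mid=-2.77847 |R|=0.98976 →hi
  mid=-2.78419 |R|=0.99834 →hi
  mid=-2.78706 |R|=1.00266 →lo
  ...
  [-2.78545,-2.78527] ⇒ x*=-2.7853
So |R|<1 on (-2.7853, 0).

left endpoint -2.7853.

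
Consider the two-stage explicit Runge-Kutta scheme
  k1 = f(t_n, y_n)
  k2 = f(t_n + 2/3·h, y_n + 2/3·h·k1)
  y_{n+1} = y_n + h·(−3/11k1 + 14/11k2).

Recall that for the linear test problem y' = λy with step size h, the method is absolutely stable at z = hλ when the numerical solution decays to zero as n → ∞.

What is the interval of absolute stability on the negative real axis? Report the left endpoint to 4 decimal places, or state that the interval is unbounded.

Set f=λy, z=hλ:
  k1=λy_n ⇒ h·k1=z·y_n;  k2=λ(1+2/3z)y_n ⇒ h·k2=z(1+2/3z)y_n
  y_{n+1}/y_n = 1 − 3/11z + 14/11z(1+2/3z) = 1 + z + 28/33z²
  so R(z) = 1 + z + 28/33z².

Need |R(x)|<1, x<0.
x=-1.04: |R|=0.8777
R=1: x+28/33x²=0 ⇒ x=−33/28=-1.1786; min R=1−1/(4·28/33)=0.7054>−1
Confirm numerically:
  x=-1.155: |R|=0.97690 <1
  x=-1.013: |R|=0.85769 <1
  x=-0.875: |R|=0.77462 <1
  x=-0.596: |R|=0.70540 <1
  x=-1.569: |R|=1.51977 >1
  x=-1.372: |R|=1.22517 >1
Stable set (-1.1786, 0).

z∈(-1.1786,0).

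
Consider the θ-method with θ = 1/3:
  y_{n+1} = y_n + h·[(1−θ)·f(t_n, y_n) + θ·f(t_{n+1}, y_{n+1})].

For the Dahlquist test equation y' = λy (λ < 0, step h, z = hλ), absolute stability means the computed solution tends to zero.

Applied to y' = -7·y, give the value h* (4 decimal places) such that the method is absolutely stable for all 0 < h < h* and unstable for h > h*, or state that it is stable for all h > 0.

(-6.0000,0); λ=-7 ⇒ h* = (6)/7 = 0.8571.

Set f=λy, z=hλ:
  y_{n+1} = y_n + z·[2/3·y_n + 1/3·y_{n+1}] ⇒ (1 − 1/3z)y_{n+1} = (1 + 2/3z)y_n
  so R(z) = (1 + 2/3z)/(1 − 1/3z).

Boundary: |R(x)|=1, x<0.
x=-1.33: |R|=0.0785
R=−1: 1+2/3x = −1+1/3x ⇒ -1/3x=2 ⇒ x=2/(-1/3)=-6.0000
Confirm numerically:
  x=-5.733: |R|=0.96943 <1
  x=-4.582: |R|=0.81298 <1
  x=-4.542: |R|=0.80668 <1
  x=-4.489: |R|=0.79824 <1
  x=-6.329: |R|=1.03527 >1
  x=-6.266: |R|=1.02871 >1
Stable set (-6.0000, 0).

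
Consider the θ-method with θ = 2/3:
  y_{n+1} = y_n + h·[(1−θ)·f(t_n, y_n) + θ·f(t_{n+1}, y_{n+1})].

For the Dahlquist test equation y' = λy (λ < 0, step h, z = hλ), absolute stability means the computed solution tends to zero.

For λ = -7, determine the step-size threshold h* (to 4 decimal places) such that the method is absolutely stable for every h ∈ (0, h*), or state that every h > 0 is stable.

interval (−∞, 0). Any h>0 works for λ=-7.

With y'=λy (z=hλ):
  y_{n+1} = y_n + z·[1/3·y_n + 2/3·y_{n+1}] ⇒ (1 − 2/3z)y_{n+1} = (1 + 1/3z)y_n
  ⇒ R(z) = (1 + 1/3z)/(1 − 2/3z).

Need |R(x)|<1, x<0.
x=-1.34: |R|=0.2923
x=-2: |R|=0.1429
x=-10: |R|=0.3043
x=-100: |R|=0.4778
θ=2/3≥1/2 ⇒ |1+1/3x|<|1−2/3x| ∀x<0 ⇒ stable on all of ℝ⁻.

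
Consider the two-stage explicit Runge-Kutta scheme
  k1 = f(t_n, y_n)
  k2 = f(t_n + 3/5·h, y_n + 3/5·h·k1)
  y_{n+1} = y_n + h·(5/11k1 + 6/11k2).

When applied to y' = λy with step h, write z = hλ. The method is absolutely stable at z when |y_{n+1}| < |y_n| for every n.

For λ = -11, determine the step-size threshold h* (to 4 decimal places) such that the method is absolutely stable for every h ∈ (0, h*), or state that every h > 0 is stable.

(-3.0556,0); λ=-11 ⇒ h* = (55/18)/11 = 0.2778.

Set f=λy, z=hλ:
  k1=λy_n ⇒ h·k1=z·y_n;  k2=λ(1+3/5z)y_n ⇒ h·k2=z(1+3/5z)y_n
  y_{n+1}/y_n = 1 + 5/11z + 6/11z(1+3/5z) = 1 + z + 18/55z²
  R(z) = 1 + z + 18/55z².

Find x<0 with |R(x)|<1.
x=-1.74: |R|=0.2509
R=1: x+18/55x²=0 ⇒ x=−55/18=-3.0556; min R=1−1/(4·18/55)=0.2361>−1
Confirm numerically:
  x=-2.390: |R|=0.47941 <1
  x=-2.266: |R|=0.41447 <1
  x=-1.484: |R|=0.23674 <1
  x=-3.602: |R|=1.64417 >1
  x=-3.263: |R|=1.22153 >1
Stable set (-3.0556, 0).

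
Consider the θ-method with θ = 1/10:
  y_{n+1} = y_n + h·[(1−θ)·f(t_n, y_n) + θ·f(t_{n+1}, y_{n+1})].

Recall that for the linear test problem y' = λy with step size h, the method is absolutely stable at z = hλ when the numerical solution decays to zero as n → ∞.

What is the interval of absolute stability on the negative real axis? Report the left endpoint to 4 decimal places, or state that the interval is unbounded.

(-2.5000, 0).

Set f=λy, z=hλ:
  y_{n+1} = y_n + z·[9/10·y_n + 1/10·y_{n+1}] ⇒ (1 − 1/10z)y_{n+1} = (1 + 9/10z)y_n
  ⇒ R(z) = (1 + 9/10z)/(1 − 1/10z).

Boundary: |R(x)|=1, x<0.
x=-0.58: |R|=0.4518
R=−1: 1+9/10x = −1+1/10x ⇒ -4/5x=2 ⇒ x=2/(-4/5)=-2.5000
Confirm numerically:
  x=-2.368: |R|=0.91462 <1
  x=-1.737: |R|=0.47994 <1
  x=-1.731: |R|=0.47558 <1
  x=-1.035: |R|=0.06208 <1
  x=-2.908: |R|=1.25287 >1
  x=-2.660: |R|=1.10111 >1
  x=-2.587: |R|=1.05530 >1
Interval (-2.5000, 0).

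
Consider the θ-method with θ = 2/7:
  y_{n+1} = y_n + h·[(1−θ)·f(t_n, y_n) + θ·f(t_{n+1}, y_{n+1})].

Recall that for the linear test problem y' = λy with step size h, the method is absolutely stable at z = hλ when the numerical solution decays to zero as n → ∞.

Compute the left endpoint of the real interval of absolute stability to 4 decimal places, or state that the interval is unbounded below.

Test eqn y'=λy, z=hλ:
  y_{n+1} = y_n + z·[5/7·y_n + 2/7·y_{n+1}] ⇒ (1 − 2/7z)y_{n+1} = (1 + 5/7z)y_n
  so R(z) = (1 + 5/7z)/(1 − 2/7z).

Need |R(x)|<1, x<0.
x=-0.76: |R|=0.3756
R=−1: 1+5/7x = −1+2/7x ⇒ -3/7x=2 ⇒ x=2/(-3/7)=-4.6667
Confirm numerically:
  x=-4.454: |R|=0.95989 <1
  x=-3.093: |R|=0.64197 <1
  x=-2.693: |R|=0.52196 <1
  x=-4.945: |R|=1.04944 >1
  x=-4.823: |R|=1.02817 >1
  x=-4.790: |R|=1.02232 >1
So |R|<1 on (-4.6667, 0).

left endpoint -4.6667.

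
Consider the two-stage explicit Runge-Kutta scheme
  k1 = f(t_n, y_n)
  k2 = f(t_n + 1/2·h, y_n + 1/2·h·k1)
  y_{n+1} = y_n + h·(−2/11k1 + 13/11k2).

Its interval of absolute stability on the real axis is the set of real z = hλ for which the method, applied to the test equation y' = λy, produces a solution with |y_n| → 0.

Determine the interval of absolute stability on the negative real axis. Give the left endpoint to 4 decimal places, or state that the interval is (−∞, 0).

Test eqn y'=λy, z=hλ:
  k1=λy_n ⇒ h·k1=z·y_n;  k2=λ(1+1/2z)y_n ⇒ h·k2=z(1+1/2z)y_n
  y_{n+1}/y_n = 1 − 2/11z + 13/11z(1+1/2z) = 1 + z + 13/22z²
  so R(z) = 1 + z + 13/22z².

Find x<0 with |R(x)|<1.
x=-0.9: |R|=0.5786
R=1: x+13/22x²=0 ⇒ x=−22/13=-1.6923; min R=1−1/(4·13/22)=0.5769>−1
Confirm numerically:
  x=-1.663: |R|=0.97120 <1
  x=-1.243: |R|=0.66998 <1
  x=-0.941: |R|=0.58224 <1
  x=-0.909: |R|=0.57926 <1
  x=-2.086: |R|=1.48528 >1
  x=-1.929: |R|=1.26980 >1
  x=-1.863: |R|=1.18791 >1
Stable set (-1.6923, 0).

(-1.6923, 0).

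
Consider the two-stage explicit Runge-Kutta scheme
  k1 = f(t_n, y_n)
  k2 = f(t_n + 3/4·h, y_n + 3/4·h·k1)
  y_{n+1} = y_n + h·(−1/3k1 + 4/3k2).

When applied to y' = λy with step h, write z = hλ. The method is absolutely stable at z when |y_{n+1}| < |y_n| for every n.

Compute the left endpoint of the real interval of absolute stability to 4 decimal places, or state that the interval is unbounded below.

left endpoint -1.0000.

Test eqn y'=λy, z=hλ:
  k1=λy_n ⇒ h·k1=z·y_n;  k2=λ(1+3/4z)y_n ⇒ h·k2=z(1+3/4z)y_n
  y_{n+1}/y_n = 1 − 1/3z + 4/3z(1+3/4z) = 1 + z + z²
  ⇒ R(z) = 1 + z + z².

Find x<0 with |R(x)|<1.
x=-1.62: |R|=2.0044
R=1: x+1x²=0 ⇒ x=−1=-1.0000; min R=1−1/(4·1)=0.7500>−1
Confirm numerically:
  x=-0.924: |R|=0.92978 <1
  x=-0.684: |R|=0.78386 <1
  x=-0.446: |R|=0.75292 <1
  x=-1.569: |R|=1.89276 >1
  x=-1.031: |R|=1.03196 >1
Stable set (-1.0000, 0).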